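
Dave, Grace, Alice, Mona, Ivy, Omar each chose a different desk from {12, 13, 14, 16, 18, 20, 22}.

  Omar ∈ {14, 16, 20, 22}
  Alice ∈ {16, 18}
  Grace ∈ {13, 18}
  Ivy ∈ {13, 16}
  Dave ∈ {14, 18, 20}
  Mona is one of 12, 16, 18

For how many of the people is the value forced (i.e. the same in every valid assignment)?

1

The 3 variables Grace, Alice, Ivy are confined to {13, 16, 18}, which locks those values in; drop them from Dave, Mona, Omar.
Mona must be 12 (only option left).
Determined: Mona=12. The other people each still have more than one consistent value. That makes 1.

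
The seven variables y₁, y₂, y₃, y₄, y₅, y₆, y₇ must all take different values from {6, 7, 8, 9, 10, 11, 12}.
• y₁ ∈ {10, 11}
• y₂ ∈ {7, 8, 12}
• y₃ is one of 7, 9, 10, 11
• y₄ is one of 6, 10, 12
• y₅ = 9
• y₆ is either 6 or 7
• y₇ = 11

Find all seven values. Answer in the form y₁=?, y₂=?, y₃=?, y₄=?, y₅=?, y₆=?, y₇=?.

y₁=10, y₂=8, y₃=7, y₄=12, y₅=9, y₆=6, y₇=11

y₅ must be 9 (only option left). Strike 9 from y₃.
y₇ must be 11 (only option left). So y₁, y₃ can't be 11.
That leaves y₁ = 10. Remove 10 from y₃, y₄.
That leaves y₃ = 7. Strike 7 from y₂, y₆.
y₆ has just one choice, so y₆ = 6. Eliminate 6 elsewhere: y₄.
That leaves y₄ = 12. So y₂ can't be 12.
y₂ has just one choice, so y₂ = 8.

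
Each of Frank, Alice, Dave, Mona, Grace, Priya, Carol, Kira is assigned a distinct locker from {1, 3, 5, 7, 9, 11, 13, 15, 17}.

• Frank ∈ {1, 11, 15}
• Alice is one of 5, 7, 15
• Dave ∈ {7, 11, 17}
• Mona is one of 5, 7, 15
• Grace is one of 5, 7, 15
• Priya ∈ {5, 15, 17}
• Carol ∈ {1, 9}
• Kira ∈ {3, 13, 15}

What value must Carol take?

9

The 3 variables Alice, Mona, Grace are confined to {5, 7, 15}, which locks those values in; drop them from Frank, Dave, Priya, Kira.
Priya must be 17 (only option left). Remove 17 from Dave.
Dave must be 11 (only option left). Remove 11 from Frank.
Frank has just one choice, so Frank = 1. Strike 1 from Carol.
So Carol = 9.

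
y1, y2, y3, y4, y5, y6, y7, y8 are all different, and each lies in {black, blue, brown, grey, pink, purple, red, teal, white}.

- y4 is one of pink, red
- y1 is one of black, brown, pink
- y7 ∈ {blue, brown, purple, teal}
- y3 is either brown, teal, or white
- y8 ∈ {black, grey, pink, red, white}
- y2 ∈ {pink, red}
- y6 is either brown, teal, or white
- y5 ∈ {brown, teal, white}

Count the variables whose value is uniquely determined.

y2 and y4 share exactly the 2 values {pink, red}; by pigeonhole those values go to them, so strike pink, red from y1, y8.
The 3 variables y3, y5, y6 are confined to {brown, teal, white}, which locks those values in; drop them from y1, y7, y8.
y1 must be black (only option left). Eliminate black elsewhere: y8.
y8 must be grey (only option left).
Determined: y1=black, y8=grey. The other variables each still have more than one consistent value. That makes 2.

2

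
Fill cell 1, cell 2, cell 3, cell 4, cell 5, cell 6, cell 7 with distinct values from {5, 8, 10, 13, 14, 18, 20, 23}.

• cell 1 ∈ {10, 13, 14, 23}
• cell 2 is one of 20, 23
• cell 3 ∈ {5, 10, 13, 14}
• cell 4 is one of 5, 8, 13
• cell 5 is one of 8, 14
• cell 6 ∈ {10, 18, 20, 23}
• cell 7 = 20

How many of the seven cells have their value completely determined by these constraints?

cell 7 must be 20 (only option left). So cell 2, cell 6 can't be 20.
cell 2 has just one choice, so cell 2 = 23. Strike 23 from cell 1, cell 6.
Determined: cell 2=23, cell 7=20. The other cells each still have more than one consistent value. That makes 2.

2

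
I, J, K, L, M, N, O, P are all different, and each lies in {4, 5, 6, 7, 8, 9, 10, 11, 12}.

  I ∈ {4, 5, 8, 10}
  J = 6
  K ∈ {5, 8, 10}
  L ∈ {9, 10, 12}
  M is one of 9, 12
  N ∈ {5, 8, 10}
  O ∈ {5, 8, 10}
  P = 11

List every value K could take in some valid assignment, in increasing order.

J must be 6 (only option left).
P's domain is down to {11}, so P = 11.
Among the 6 still-open variables, 4 fits only I (and all 6 values in {4, 5, 8, 9, 10, 12} must be used), so I = 4.
The 3 variables K, N, O are confined to {5, 8, 10}, which locks those values in; drop them from L.
No further eliminations apply; K can still be any of 5, 8, 10.

5, 8, 10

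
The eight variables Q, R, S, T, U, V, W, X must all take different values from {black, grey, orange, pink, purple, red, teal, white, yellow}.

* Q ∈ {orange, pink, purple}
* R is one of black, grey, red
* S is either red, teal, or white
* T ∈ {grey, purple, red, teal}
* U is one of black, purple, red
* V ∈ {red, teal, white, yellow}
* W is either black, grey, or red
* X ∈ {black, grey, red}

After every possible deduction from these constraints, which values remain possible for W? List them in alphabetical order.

R, W, X share exactly the 3 values {black, grey, red}; by pigeonhole those values go to them, so strike black, grey, red from S, T, U, V.
U's domain is down to {purple}, so U = purple. So Q, T can't be purple.
T must be teal (only option left). Remove teal from S, V.
S must be white (only option left). Eliminate white elsewhere: V.
V has just one choice, so V = yellow.
No further eliminations apply; W can still be any of black, grey, red.

black, grey, red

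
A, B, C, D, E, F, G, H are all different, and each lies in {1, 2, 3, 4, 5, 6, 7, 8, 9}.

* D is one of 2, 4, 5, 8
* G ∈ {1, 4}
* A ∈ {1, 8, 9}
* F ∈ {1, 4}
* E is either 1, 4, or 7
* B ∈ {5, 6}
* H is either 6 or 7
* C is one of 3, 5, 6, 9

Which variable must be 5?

B

F and G between them cover only {1, 4} — a naked pair. Remove those values from A, D, E.
E has just one choice, so E = 7. So H can't be 7.
H has just one choice, so H = 6. Eliminate 6 elsewhere: B, C.
So 5 goes to B.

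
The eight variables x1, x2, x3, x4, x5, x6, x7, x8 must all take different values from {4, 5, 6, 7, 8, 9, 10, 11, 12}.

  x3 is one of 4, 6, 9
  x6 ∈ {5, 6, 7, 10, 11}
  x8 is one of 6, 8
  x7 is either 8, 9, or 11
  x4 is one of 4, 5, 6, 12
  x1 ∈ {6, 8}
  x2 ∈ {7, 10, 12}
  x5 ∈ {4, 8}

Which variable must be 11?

x7

The 2 variables x1 and x8 are confined to {6, 8}, which locks those values in; drop them from x3, x4, x5, x6, x7.
x5's domain is down to {4}, so x5 = 4. Strike 4 from x3, x4.
x3 must be 9 (only option left). So x7 can't be 9.
So 11 goes to x7.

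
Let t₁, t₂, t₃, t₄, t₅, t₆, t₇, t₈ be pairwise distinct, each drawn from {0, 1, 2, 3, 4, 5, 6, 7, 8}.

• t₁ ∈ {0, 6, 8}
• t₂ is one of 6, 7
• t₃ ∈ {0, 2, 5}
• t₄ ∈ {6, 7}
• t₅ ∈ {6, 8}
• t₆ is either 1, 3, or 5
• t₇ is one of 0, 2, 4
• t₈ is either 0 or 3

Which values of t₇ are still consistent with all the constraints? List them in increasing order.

2, 4

The 2 variables t₂ and t₄ are confined to {6, 7}, which locks those values in; drop them from t₁, t₅.
That leaves t₅ = 8. Eliminate 8 elsewhere: t₁.
t₁'s domain is down to {0}, so t₁ = 0. So t₃, t₇, t₈ can't be 0.
That leaves t₈ = 3. Eliminate 3 elsewhere: t₆.
No further eliminations apply; t₇ can still be any of 2, 4.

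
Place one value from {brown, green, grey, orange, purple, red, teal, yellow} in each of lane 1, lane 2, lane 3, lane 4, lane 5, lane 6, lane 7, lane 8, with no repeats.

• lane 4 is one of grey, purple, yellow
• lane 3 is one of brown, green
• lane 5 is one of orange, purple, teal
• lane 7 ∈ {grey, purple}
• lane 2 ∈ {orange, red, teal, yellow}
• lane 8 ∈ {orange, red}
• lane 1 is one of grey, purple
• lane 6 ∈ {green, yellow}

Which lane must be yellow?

lane 4

The 8 variables together cover exactly {brown, green, grey, orange, purple, red, teal, yellow} — 8 values for 8 variables — and brown appears only in lane 3's list, so lane 3 = brown.
The 7 still-open variables draw from only 7 values {green, grey, orange, purple, red, teal, yellow}, so each is used; only lane 6 can be green, hence lane 6 = green.
The 2 variables lane 1 and lane 7 are confined to {grey, purple}, which locks those values in; drop them from lane 4, lane 5.
So yellow goes to lane 4.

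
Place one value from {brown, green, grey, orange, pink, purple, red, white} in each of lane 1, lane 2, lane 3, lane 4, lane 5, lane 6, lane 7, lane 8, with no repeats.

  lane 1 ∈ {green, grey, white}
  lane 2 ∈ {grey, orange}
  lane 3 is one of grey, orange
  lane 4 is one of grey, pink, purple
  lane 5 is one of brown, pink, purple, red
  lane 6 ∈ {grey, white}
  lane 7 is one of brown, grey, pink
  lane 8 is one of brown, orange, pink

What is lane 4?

The 8 variables together cover exactly {brown, green, grey, orange, pink, purple, red, white} — 8 values for 8 variables — and green appears only in lane 1's list, so lane 1 = green.
The 7 still-open variables draw from only 7 values {brown, grey, orange, pink, purple, red, white}, so each is used; only lane 5 can be red, hence lane 5 = red.
The 6 still-open variables draw from only 6 values {brown, grey, orange, pink, purple, white}, so each is used; only lane 4 can be purple, hence lane 4 = purple.

purple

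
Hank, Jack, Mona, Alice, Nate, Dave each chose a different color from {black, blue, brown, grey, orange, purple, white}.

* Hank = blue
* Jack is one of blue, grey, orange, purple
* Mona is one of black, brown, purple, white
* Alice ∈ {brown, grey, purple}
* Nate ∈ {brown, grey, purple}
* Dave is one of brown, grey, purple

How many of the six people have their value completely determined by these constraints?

2

Hank must be blue (only option left). So Jack can't be blue.
The 3 variables Alice, Nate, Dave are confined to {brown, grey, purple}, which locks those values in; drop them from Jack, Mona.
Jack must be orange (only option left).
Determined: Hank=blue, Jack=orange. The other people each still have more than one consistent value. That makes 2.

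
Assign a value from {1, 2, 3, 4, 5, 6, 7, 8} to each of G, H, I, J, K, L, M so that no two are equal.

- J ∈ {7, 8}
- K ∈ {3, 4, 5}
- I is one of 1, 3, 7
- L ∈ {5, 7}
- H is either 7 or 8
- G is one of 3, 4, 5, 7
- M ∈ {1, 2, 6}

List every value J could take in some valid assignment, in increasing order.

7, 8

The 2 variables H and J are confined to {7, 8}, which locks those values in; drop them from G, I, L.
L must be 5 (only option left). Strike 5 from G, K.
The 2 variables G and K are confined to {3, 4}, which locks those values in; drop them from I.
That leaves I = 1. Strike 1 from M.
No further eliminations apply; J can still be any of 7, 8.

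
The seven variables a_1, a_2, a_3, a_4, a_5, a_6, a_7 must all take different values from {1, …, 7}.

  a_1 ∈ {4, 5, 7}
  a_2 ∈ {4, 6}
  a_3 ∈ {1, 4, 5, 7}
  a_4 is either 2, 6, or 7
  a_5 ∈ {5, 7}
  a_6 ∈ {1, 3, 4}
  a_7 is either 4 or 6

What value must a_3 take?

Among the 7 variables, 2 fits only a_4 (and all 7 values in {1, 2, 3, 4, 5, 6, 7} must be used), so a_4 = 2.
The 6 still-open variables draw from only 6 values {1, 3, 4, 5, 6, 7}, so each is used; only a_6 can be 3, hence a_6 = 3.
The 5 still-open variables together cover exactly {1, 4, 5, 6, 7} — 5 values for 5 variables — and 1 appears only in a_3's list, so a_3 = 1.

1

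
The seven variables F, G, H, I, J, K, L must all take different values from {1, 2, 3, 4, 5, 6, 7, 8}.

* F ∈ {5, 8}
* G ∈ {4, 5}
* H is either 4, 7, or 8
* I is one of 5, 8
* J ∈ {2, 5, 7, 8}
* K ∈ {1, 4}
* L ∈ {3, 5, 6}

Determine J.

F and I share exactly the 2 values {5, 8}; by pigeonhole those values go to them, so strike 5, 8 from G, H, J, L.
G must be 4 (only option left). So H, K can't be 4.
That leaves H = 7. Strike 7 from J.
So J = 2.

2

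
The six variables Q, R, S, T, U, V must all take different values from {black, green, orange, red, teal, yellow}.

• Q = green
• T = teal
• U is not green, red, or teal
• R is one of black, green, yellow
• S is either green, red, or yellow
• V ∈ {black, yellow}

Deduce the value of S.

Q's domain is down to {green}, so Q = green. Remove green from R, S.
T's domain is down to {teal}, so T = teal.
Among the 4 still-open variables, orange fits only U (and all 4 values in {black, orange, red, yellow} must be used), so U = orange.
Among the 3 still-open variables, red fits only S (and all 3 values in {black, red, yellow} must be used), so S = red.

red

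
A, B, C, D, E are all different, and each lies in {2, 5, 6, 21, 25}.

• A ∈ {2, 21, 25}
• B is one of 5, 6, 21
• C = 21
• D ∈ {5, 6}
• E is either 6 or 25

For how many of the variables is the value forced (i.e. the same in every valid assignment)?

3

C has just one choice, so C = 21. So A, B can't be 21.
The 4 still-open variables together cover exactly {2, 5, 6, 25} — 4 values for 4 variables — and 2 appears only in A's list, so A = 2.
Among the 3 still-open variables, 25 fits only E (and all 3 values in {5, 6, 25} must be used), so E = 25.
Determined: A=2, C=21, E=25. The other variables each still have more than one consistent value. That makes 3.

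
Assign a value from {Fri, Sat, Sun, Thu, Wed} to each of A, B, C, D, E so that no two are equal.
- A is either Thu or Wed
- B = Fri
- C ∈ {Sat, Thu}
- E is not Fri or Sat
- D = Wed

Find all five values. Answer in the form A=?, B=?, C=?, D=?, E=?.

B has just one choice, so B = Fri.
D's domain is down to {Wed}, so D = Wed. Eliminate Wed elsewhere: A, E.
A has just one choice, so A = Thu. So C, E can't be Thu.
C's domain is down to {Sat}, so C = Sat.
E has just one choice, so E = Sun.

A=Thu, B=Fri, C=Sat, D=Wed, E=Sun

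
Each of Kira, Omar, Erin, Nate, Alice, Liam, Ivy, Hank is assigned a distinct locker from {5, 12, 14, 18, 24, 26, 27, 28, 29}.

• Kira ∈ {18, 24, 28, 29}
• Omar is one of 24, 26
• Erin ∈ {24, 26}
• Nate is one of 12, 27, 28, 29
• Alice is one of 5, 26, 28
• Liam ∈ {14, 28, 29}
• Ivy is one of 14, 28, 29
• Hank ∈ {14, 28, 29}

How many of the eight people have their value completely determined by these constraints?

2

Omar and Erin between them cover only {24, 26} — a naked pair. Remove those values from Kira, Alice.
Liam, Ivy, Hank between them cover only {14, 28, 29} — a naked triple. Remove those values from Kira, Nate, Alice.
Kira has just one choice, so Kira = 18.
That leaves Alice = 5.
Determined: Kira=18, Alice=5. The other people each still have more than one consistent value. That makes 2.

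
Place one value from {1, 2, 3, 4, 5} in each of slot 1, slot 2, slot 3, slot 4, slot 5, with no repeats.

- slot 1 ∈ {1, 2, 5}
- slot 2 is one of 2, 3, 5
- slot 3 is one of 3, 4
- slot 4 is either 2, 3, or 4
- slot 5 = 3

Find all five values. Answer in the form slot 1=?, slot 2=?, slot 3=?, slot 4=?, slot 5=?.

slot 1=1, slot 2=5, slot 3=4, slot 4=2, slot 5=3

slot 5's domain is down to {3}, so slot 5 = 3. Strike 3 from slot 2, slot 3, slot 4.
slot 3 has just one choice, so slot 3 = 4. Eliminate 4 elsewhere: slot 4.
slot 4's domain is down to {2}, so slot 4 = 2. Strike 2 from slot 1, slot 2.
slot 2 must be 5 (only option left). Remove 5 from slot 1.
slot 1 has just one choice, so slot 1 = 1.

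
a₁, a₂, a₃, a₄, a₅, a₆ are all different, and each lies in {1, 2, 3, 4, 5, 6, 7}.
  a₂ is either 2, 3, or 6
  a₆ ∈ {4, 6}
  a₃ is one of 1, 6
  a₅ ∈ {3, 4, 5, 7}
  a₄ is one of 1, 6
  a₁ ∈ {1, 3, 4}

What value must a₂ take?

a₃ and a₄ share exactly the 2 values {1, 6}; by pigeonhole those values go to them, so strike 1, 6 from a₁, a₂, a₆.
a₆ has just one choice, so a₆ = 4. Remove 4 from a₁, a₅.
That leaves a₁ = 3. Eliminate 3 elsewhere: a₂, a₅.
So a₂ = 2.

2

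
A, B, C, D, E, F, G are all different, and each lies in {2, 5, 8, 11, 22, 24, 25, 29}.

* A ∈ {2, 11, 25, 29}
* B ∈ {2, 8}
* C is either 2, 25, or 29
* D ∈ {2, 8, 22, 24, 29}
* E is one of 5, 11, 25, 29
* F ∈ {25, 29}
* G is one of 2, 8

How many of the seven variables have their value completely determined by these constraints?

2

The 2 variables B and G are confined to {2, 8}, which locks those values in; drop them from A, C, D.
The 2 variables C and F are confined to {25, 29}, which locks those values in; drop them from A, D, E.
A has just one choice, so A = 11. Remove 11 from E.
E must be 5 (only option left).
Determined: A=11, E=5. The other variables each still have more than one consistent value. That makes 2.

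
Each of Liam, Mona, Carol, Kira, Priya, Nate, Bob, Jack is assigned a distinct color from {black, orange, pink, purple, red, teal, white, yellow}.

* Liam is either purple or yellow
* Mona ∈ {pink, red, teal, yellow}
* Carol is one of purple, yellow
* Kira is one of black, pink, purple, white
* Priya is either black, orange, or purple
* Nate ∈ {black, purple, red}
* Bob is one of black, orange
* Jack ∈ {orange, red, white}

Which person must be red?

The 8 variables draw from only 8 values {black, orange, pink, purple, red, teal, white, yellow}, so each is used; only Mona can be teal, hence Mona = teal.
The 7 still-open variables together cover exactly {black, orange, pink, purple, red, white, yellow} — 7 values for 7 variables — and pink appears only in Kira's list, so Kira = pink.
The 6 still-open variables draw from only 6 values {black, orange, purple, red, white, yellow}, so each is used; only Jack can be white, hence Jack = white.
The 5 still-open variables draw from only 5 values {black, orange, purple, red, yellow}, so each is used; only Nate can be red, hence Nate = red.

Nate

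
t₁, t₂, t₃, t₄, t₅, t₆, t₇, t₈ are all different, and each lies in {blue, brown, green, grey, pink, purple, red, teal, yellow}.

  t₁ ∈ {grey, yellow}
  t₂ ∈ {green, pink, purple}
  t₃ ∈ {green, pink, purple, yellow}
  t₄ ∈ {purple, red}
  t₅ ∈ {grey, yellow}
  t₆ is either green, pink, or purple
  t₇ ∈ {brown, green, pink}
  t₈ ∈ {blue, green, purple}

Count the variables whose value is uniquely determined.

Among the 8 variables, blue fits only t₈ (and all 8 values in {blue, brown, green, grey, pink, purple, red, yellow} must be used), so t₈ = blue.
The 7 still-open variables draw from only 7 values {brown, green, grey, pink, purple, red, yellow}, so each is used; only t₇ can be brown, hence t₇ = brown.
Among the 6 still-open variables, red fits only t₄ (and all 6 values in {green, grey, pink, purple, red, yellow} must be used), so t₄ = red.
t₁ and t₅ between them cover only {grey, yellow} — a naked pair. Remove those values from t₃.
Determined: t₄=red, t₇=brown, t₈=blue. The other variables each still have more than one consistent value. That makes 3.

3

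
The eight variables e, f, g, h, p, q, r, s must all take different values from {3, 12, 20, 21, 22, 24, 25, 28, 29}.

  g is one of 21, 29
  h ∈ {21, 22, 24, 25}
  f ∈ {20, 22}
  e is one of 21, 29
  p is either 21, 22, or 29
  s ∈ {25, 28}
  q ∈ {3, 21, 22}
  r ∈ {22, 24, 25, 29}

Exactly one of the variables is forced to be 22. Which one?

p

The 8 variables together cover exactly {3, 20, 21, 22, 24, 25, 28, 29} — 8 values for 8 variables — and 3 appears only in q's list, so q = 3.
The 7 still-open variables together cover exactly {20, 21, 22, 24, 25, 28, 29} — 7 values for 7 variables — and 20 appears only in f's list, so f = 20.
The 6 still-open variables draw from only 6 values {21, 22, 24, 25, 28, 29}, so each is used; only s can be 28, hence s = 28.
e and g between them cover only {21, 29} — a naked pair. Remove those values from h, p, r.
So 22 goes to p.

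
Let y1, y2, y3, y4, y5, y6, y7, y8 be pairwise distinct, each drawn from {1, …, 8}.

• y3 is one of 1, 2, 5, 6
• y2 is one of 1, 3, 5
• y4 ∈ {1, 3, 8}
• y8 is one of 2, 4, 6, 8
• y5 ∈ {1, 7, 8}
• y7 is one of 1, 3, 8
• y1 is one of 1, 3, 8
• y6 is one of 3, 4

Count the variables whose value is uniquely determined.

3

The 8 variables together cover exactly {1, 2, 3, 4, 5, 6, 7, 8} — 8 values for 8 variables — and 7 appears only in y5's list, so y5 = 7.
y1, y4, y7 between them cover only {1, 3, 8} — a naked triple. Remove those values from y2, y3, y6, y8.
That leaves y2 = 5. Strike 5 from y3.
y6 must be 4 (only option left). Strike 4 from y8.
Determined: y2=5, y5=7, y6=4. The other variables each still have more than one consistent value. That makes 3.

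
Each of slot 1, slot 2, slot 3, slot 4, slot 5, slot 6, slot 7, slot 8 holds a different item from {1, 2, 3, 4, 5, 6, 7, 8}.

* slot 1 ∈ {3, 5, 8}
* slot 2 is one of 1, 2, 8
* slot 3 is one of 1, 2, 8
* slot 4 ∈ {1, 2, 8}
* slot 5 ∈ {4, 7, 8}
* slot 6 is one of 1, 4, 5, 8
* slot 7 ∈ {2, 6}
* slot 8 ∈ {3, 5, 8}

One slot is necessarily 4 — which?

slot 6

The 8 variables draw from only 8 values {1, 2, 3, 4, 5, 6, 7, 8}, so each is used; only slot 7 can be 6, hence slot 7 = 6.
The 7 still-open variables together cover exactly {1, 2, 3, 4, 5, 7, 8} — 7 values for 7 variables — and 7 appears only in slot 5's list, so slot 5 = 7.
Among the 6 still-open variables, 4 fits only slot 6 (and all 6 values in {1, 2, 3, 4, 5, 8} must be used), so slot 6 = 4.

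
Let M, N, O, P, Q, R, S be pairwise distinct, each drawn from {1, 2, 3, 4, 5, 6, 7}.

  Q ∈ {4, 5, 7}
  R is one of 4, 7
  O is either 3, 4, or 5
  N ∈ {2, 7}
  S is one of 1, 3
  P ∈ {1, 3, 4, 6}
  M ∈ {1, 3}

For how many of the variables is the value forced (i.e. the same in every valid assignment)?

The 7 variables draw from only 7 values {1, 2, 3, 4, 5, 6, 7}, so each is used; only N can be 2, hence N = 2.
The 6 still-open variables together cover exactly {1, 3, 4, 5, 6, 7} — 6 values for 6 variables — and 6 appears only in P's list, so P = 6.
The 2 variables M and S are confined to {1, 3}, which locks those values in; drop them from O.
Determined: N=2, P=6. The other variables each still have more than one consistent value. That makes 2.

2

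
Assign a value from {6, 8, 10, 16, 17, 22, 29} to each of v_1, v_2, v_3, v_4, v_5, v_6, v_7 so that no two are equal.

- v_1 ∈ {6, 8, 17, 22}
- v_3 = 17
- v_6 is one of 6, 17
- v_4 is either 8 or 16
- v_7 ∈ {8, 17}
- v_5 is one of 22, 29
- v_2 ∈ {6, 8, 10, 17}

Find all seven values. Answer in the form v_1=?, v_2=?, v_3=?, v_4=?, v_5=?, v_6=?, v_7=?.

v_1=22, v_2=10, v_3=17, v_4=16, v_5=29, v_6=6, v_7=8

v_3's domain is down to {17}, so v_3 = 17. So v_1, v_2, v_6, v_7 can't be 17.
That leaves v_6 = 6. So v_1, v_2 can't be 6.
v_7 must be 8 (only option left). So v_1, v_2, v_4 can't be 8.
That leaves v_1 = 22. So v_5 can't be 22.
v_2 has just one choice, so v_2 = 10.
v_4 has just one choice, so v_4 = 16.
v_5 has just one choice, so v_5 = 29.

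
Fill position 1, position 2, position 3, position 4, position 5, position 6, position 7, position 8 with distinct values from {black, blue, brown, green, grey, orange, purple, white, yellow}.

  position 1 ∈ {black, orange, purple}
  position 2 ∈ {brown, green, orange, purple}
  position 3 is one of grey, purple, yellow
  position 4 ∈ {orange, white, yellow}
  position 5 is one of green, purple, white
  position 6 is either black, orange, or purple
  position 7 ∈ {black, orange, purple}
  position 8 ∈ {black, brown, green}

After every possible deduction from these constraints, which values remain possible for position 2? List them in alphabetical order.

The 8 variables together cover exactly {black, brown, green, grey, orange, purple, white, yellow} — 8 values for 8 variables — and grey appears only in position 3's list, so position 3 = grey.
Among the 7 still-open variables, yellow fits only position 4 (and all 7 values in {black, brown, green, orange, purple, white, yellow} must be used), so position 4 = yellow.
Among the 6 still-open variables, white fits only position 5 (and all 6 values in {black, brown, green, orange, purple, white} must be used), so position 5 = white.
position 1, position 6, position 7 between them cover only {black, orange, purple} — a naked triple. Remove those values from position 2, position 8.
No further eliminations apply; position 2 can still be any of brown, green.

brown, green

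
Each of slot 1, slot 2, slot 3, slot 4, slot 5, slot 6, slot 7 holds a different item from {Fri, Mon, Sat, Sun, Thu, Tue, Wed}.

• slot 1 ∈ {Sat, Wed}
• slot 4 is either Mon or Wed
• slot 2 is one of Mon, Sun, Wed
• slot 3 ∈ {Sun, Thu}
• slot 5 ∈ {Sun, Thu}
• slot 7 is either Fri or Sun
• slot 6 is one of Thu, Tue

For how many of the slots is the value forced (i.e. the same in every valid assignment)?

3

The 7 variables draw from only 7 values {Fri, Mon, Sat, Sun, Thu, Tue, Wed}, so each is used; only slot 7 can be Fri, hence slot 7 = Fri.
The 6 still-open variables draw from only 6 values {Mon, Sat, Sun, Thu, Tue, Wed}, so each is used; only slot 1 can be Sat, hence slot 1 = Sat.
The 5 still-open variables draw from only 5 values {Mon, Sun, Thu, Tue, Wed}, so each is used; only slot 6 can be Tue, hence slot 6 = Tue.
slot 3 and slot 5 share exactly the 2 values {Sun, Thu}; by pigeonhole those values go to them, so strike Sun, Thu from slot 2.
Determined: slot 1=Sat, slot 6=Tue, slot 7=Fri. The other slots each still have more than one consistent value. That makes 3.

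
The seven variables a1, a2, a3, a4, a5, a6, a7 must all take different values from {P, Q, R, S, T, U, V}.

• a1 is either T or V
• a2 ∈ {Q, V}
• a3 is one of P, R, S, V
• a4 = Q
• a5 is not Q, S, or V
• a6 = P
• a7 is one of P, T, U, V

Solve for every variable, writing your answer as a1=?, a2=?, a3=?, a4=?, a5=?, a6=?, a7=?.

a4 has just one choice, so a4 = Q. Strike Q from a2.
a6 has just one choice, so a6 = P. Eliminate P elsewhere: a3, a5, a7.
That leaves a2 = V. So a1, a3, a7 can't be V.
a1 must be T (only option left). Remove T from a5, a7.
a7 has just one choice, so a7 = U. Remove U from a5.
That leaves a5 = R. So a3 can't be R.
a3 has just one choice, so a3 = S.

a1=T, a2=V, a3=S, a4=Q, a5=R, a6=P, a7=U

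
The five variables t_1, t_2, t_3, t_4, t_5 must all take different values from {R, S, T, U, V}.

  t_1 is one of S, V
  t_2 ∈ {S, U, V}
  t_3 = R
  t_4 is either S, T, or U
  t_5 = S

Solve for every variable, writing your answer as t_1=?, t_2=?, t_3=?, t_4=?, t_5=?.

t_3 must be R (only option left).
t_5 has just one choice, so t_5 = S. Eliminate S elsewhere: t_1, t_2, t_4.
t_1 must be V (only option left). Eliminate V elsewhere: t_2.
t_2 has just one choice, so t_2 = U. Remove U from t_4.
t_4 has just one choice, so t_4 = T.

t_1=V, t_2=U, t_3=R, t_4=T, t_5=S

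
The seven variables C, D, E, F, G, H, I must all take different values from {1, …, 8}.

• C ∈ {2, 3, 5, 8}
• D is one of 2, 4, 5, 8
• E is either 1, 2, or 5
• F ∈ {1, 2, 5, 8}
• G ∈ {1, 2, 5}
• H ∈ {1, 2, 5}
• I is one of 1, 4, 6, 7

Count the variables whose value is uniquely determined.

3

E, G, H between them cover only {1, 2, 5} — a naked triple. Remove those values from C, D, F, I.
That leaves F = 8. So C, D can't be 8.
C's domain is down to {3}, so C = 3.
D has just one choice, so D = 4. Strike 4 from I.
Determined: C=3, D=4, F=8. The other variables each still have more than one consistent value. That makes 3.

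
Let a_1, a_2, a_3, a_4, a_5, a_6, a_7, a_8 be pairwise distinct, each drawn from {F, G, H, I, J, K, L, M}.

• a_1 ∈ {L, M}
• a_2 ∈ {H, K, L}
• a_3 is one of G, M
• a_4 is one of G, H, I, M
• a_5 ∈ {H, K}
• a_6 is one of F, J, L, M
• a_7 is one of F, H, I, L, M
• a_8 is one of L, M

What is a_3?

The 8 variables together cover exactly {F, G, H, I, J, K, L, M} — 8 values for 8 variables — and J appears only in a_6's list, so a_6 = J.
The 7 still-open variables draw from only 7 values {F, G, H, I, K, L, M}, so each is used; only a_7 can be F, hence a_7 = F.
The 6 still-open variables draw from only 6 values {G, H, I, K, L, M}, so each is used; only a_4 can be I, hence a_4 = I.
The 5 still-open variables draw from only 5 values {G, H, K, L, M}, so each is used; only a_3 can be G, hence a_3 = G.

G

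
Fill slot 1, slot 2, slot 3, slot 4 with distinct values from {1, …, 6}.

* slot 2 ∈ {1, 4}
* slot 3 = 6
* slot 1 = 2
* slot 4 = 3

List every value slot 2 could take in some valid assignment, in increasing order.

1, 4

slot 1 has just one choice, so slot 1 = 2.
slot 3 must be 6 (only option left).
slot 4 has just one choice, so slot 4 = 3.
No further eliminations apply; slot 2 can still be any of 1, 4.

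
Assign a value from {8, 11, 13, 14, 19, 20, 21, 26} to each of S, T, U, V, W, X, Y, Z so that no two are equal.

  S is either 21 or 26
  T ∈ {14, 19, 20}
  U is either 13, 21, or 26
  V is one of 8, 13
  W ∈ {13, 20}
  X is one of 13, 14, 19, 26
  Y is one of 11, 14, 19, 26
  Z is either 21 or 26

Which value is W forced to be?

20

The 8 variables draw from only 8 values {8, 11, 13, 14, 19, 20, 21, 26}, so each is used; only V can be 8, hence V = 8.
Among the 7 still-open variables, 11 fits only Y (and all 7 values in {11, 13, 14, 19, 20, 21, 26} must be used), so Y = 11.
S and Z between them cover only {21, 26} — a naked pair. Remove those values from U, X.
That leaves U = 13. Strike 13 from W, X.
So W = 20.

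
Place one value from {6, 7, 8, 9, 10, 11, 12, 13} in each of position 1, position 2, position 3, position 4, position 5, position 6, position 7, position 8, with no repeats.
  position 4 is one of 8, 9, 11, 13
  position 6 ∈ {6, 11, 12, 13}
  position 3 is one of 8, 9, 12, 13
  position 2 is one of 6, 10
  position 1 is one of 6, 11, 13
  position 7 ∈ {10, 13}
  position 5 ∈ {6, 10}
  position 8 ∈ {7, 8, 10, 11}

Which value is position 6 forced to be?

The 8 variables together cover exactly {6, 7, 8, 9, 10, 11, 12, 13} — 8 values for 8 variables — and 7 appears only in position 8's list, so position 8 = 7.
The 2 variables position 2 and position 5 are confined to {6, 10}, which locks those values in; drop them from position 1, position 6, position 7.
position 7 has just one choice, so position 7 = 13. Eliminate 13 elsewhere: position 1, position 3, position 4, position 6.
position 1's domain is down to {11}, so position 1 = 11. So position 4, position 6 can't be 11.
So position 6 = 12.

12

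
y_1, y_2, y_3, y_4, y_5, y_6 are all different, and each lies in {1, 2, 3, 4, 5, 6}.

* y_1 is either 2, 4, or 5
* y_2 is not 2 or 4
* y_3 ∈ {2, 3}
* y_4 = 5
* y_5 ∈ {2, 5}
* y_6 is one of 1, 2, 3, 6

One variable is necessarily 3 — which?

y_4 has just one choice, so y_4 = 5. Strike 5 from y_1, y_2, y_5.
y_5 must be 2 (only option left). So y_1, y_3, y_6 can't be 2.

y_3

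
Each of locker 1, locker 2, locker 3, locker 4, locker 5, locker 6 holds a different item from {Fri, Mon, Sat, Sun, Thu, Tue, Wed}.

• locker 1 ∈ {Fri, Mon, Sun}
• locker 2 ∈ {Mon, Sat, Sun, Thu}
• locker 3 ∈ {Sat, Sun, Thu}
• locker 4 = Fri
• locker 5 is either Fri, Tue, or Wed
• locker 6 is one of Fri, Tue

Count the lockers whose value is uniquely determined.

3

locker 4 has just one choice, so locker 4 = Fri. Eliminate Fri elsewhere: locker 1, locker 5, locker 6.
That leaves locker 6 = Tue. Strike Tue from locker 5.
That leaves locker 5 = Wed.
Determined: locker 4=Fri, locker 5=Wed, locker 6=Tue. The other lockers each still have more than one consistent value. That makes 3.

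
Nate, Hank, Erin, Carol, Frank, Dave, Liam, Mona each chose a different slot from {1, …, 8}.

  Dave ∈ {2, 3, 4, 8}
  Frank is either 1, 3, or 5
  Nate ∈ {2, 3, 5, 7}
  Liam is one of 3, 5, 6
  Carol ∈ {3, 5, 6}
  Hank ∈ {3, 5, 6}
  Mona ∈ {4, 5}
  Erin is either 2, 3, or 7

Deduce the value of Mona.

Among the 8 variables, 1 fits only Frank (and all 8 values in {1, 2, 3, 4, 5, 6, 7, 8} must be used), so Frank = 1.
The 7 still-open variables together cover exactly {2, 3, 4, 5, 6, 7, 8} — 7 values for 7 variables — and 8 appears only in Dave's list, so Dave = 8.
The 6 still-open variables draw from only 6 values {2, 3, 4, 5, 6, 7}, so each is used; only Mona can be 4, hence Mona = 4.

4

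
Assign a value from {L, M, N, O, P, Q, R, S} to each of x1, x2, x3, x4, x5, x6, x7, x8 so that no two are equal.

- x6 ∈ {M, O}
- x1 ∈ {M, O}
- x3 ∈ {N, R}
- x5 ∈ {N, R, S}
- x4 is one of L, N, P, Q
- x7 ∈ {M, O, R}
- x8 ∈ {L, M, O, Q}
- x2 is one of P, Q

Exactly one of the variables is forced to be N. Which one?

x3

Among the 8 variables, S fits only x5 (and all 8 values in {L, M, N, O, P, Q, R, S} must be used), so x5 = S.
The 2 variables x1 and x6 are confined to {M, O}, which locks those values in; drop them from x7, x8.
x7 has just one choice, so x7 = R. Strike R from x3.
So N goes to x3.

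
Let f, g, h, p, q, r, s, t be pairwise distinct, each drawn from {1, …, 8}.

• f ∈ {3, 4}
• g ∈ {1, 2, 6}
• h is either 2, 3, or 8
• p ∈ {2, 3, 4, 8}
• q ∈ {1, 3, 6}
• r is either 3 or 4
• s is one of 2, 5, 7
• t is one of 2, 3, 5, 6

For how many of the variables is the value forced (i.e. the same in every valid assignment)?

2

Among the 8 variables, 7 fits only s (and all 8 values in {1, 2, 3, 4, 5, 6, 7, 8} must be used), so s = 7.
The 7 still-open variables together cover exactly {1, 2, 3, 4, 5, 6, 8} — 7 values for 7 variables — and 5 appears only in t's list, so t = 5.
The 2 variables f and r are confined to {3, 4}, which locks those values in; drop them from h, p, q.
The 2 variables h and p are confined to {2, 8}, which locks those values in; drop them from g.
Determined: s=7, t=5. The other variables each still have more than one consistent value. That makes 2.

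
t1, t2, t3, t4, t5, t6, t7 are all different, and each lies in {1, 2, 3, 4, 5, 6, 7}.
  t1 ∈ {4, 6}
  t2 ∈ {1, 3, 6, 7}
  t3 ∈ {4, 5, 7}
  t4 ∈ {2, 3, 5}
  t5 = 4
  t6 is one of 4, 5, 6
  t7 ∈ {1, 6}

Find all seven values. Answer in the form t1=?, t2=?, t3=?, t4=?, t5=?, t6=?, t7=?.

t5 has just one choice, so t5 = 4. Strike 4 from t1, t3, t6.
t1's domain is down to {6}, so t1 = 6. Eliminate 6 elsewhere: t2, t6, t7.
t6 must be 5 (only option left). Remove 5 from t3, t4.
That leaves t7 = 1. Remove 1 from t2.
That leaves t3 = 7. Remove 7 from t2.
That leaves t2 = 3. Remove 3 from t4.
t4's domain is down to {2}, so t4 = 2.

t1=6, t2=3, t3=7, t4=2, t5=4, t6=5, t7=1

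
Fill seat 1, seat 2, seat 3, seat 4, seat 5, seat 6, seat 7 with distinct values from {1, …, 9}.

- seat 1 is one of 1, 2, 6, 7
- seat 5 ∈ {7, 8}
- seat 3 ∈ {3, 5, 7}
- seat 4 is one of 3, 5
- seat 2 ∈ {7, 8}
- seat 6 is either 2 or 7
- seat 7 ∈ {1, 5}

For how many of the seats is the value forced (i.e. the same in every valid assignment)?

The 7 variables draw from only 7 values {1, 2, 3, 5, 6, 7, 8}, so each is used; only seat 1 can be 6, hence seat 1 = 6.
Among the 6 still-open variables, 1 fits only seat 7 (and all 6 values in {1, 2, 3, 5, 7, 8} must be used), so seat 7 = 1.
The 5 still-open variables together cover exactly {2, 3, 5, 7, 8} — 5 values for 5 variables — and 2 appears only in seat 6's list, so seat 6 = 2.
The 2 variables seat 2 and seat 5 are confined to {7, 8}, which locks those values in; drop them from seat 3.
Determined: seat 1=6, seat 6=2, seat 7=1. The other seats each still have more than one consistent value. That makes 3.

3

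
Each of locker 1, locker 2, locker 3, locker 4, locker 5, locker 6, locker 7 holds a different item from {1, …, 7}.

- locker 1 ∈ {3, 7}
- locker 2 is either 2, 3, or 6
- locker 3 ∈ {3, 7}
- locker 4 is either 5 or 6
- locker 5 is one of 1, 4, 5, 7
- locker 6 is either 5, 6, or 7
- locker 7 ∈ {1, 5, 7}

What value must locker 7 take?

1

The 7 variables draw from only 7 values {1, 2, 3, 4, 5, 6, 7}, so each is used; only locker 2 can be 2, hence locker 2 = 2.
The 6 still-open variables together cover exactly {1, 3, 4, 5, 6, 7} — 6 values for 6 variables — and 4 appears only in locker 5's list, so locker 5 = 4.
Among the 5 still-open variables, 1 fits only locker 7 (and all 5 values in {1, 3, 5, 6, 7} must be used), so locker 7 = 1.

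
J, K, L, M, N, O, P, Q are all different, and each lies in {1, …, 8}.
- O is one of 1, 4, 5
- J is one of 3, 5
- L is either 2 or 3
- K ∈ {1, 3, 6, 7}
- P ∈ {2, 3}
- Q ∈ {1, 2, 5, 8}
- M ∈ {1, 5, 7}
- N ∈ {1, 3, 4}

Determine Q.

8

The 8 variables draw from only 8 values {1, 2, 3, 4, 5, 6, 7, 8}, so each is used; only K can be 6, hence K = 6.
Among the 7 still-open variables, 7 fits only M (and all 7 values in {1, 2, 3, 4, 5, 7, 8} must be used), so M = 7.
The 6 still-open variables draw from only 6 values {1, 2, 3, 4, 5, 8}, so each is used; only Q can be 8, hence Q = 8.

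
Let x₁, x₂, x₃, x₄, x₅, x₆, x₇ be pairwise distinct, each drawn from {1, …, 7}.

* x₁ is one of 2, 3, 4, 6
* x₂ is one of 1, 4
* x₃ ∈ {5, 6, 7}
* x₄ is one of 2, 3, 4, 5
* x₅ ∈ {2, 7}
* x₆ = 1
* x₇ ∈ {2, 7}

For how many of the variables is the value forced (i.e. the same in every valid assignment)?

2

x₆ must be 1 (only option left). Eliminate 1 elsewhere: x₂.
x₂ must be 4 (only option left). Strike 4 from x₁, x₄.
x₅ and x₇ share exactly the 2 values {2, 7}; by pigeonhole those values go to them, so strike 2, 7 from x₁, x₃, x₄.
Determined: x₂=4, x₆=1. The other variables each still have more than one consistent value. That makes 2.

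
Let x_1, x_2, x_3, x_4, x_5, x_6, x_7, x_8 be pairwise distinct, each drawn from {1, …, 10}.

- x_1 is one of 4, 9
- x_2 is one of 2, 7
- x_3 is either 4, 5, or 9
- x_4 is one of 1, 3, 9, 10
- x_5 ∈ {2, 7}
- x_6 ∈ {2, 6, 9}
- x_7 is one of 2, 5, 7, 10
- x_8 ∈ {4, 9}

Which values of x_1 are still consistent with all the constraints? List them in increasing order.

4, 9

The 2 variables x_1 and x_8 are confined to {4, 9}, which locks those values in; drop them from x_3, x_4, x_6.
x_3 must be 5 (only option left). Remove 5 from x_7.
x_2 and x_5 between them cover only {2, 7} — a naked pair. Remove those values from x_6, x_7.
x_6 must be 6 (only option left).
x_7 must be 10 (only option left). Eliminate 10 elsewhere: x_4.
No further eliminations apply; x_1 can still be any of 4, 9.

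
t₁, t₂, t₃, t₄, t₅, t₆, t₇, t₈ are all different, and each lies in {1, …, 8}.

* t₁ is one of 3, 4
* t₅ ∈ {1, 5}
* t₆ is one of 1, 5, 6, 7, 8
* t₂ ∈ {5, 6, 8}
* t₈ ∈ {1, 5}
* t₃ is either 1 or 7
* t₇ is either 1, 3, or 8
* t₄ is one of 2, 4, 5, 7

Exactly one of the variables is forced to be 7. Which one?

t₃

The 8 variables together cover exactly {1, 2, 3, 4, 5, 6, 7, 8} — 8 values for 8 variables — and 2 appears only in t₄'s list, so t₄ = 2.
The 7 still-open variables draw from only 7 values {1, 3, 4, 5, 6, 7, 8}, so each is used; only t₁ can be 4, hence t₁ = 4.
Among the 6 still-open variables, 3 fits only t₇ (and all 6 values in {1, 3, 5, 6, 7, 8} must be used), so t₇ = 3.
t₅ and t₈ between them cover only {1, 5} — a naked pair. Remove those values from t₂, t₃, t₆.
So 7 goes to t₃.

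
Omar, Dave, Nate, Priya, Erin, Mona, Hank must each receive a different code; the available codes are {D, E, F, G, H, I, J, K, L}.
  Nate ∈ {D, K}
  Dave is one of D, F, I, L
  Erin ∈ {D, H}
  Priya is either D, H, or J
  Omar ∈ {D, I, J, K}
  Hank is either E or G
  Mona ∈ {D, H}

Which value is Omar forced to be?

Erin and Mona between them cover only {D, H} — a naked pair. Remove those values from Omar, Dave, Nate, Priya.
Nate has just one choice, so Nate = K. Remove K from Omar.
That leaves Priya = J. Remove J from Omar.
So Omar = I.

I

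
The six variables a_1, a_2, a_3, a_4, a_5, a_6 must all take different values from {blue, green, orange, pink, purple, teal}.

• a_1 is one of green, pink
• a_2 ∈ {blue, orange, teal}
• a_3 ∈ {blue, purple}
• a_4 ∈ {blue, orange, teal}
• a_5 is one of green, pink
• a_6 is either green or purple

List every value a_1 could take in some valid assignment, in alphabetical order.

green, pink

a_1 and a_5 between them cover only {green, pink} — a naked pair. Remove those values from a_6.
a_6 must be purple (only option left). So a_3 can't be purple.
That leaves a_3 = blue. Strike blue from a_2, a_4.
No further eliminations apply; a_1 can still be any of green, pink.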